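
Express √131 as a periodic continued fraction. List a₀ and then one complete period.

[11; 2, 4, 11, 4, 2, 22]

a₀ = ⌊√131⌋ = 11.
With m₀=0, d₀=1 and mₖ₊₁ = dₖaₖ − mₖ, dₖ₊₁ = (n − mₖ₊₁²)/dₖ, aₖ₊₁ = ⌊(a₀+mₖ₊₁)/dₖ₊₁⌋:
  k=1: m=11, d=10, a=2
  k=2: m=9, d=5, a=4
  k=3: m=11, d=2, a=11
  k=4: m=11, d=5, a=4
  k=5: m=9, d=10, a=2
  k=6: m=11, d=1, a=22
d=1 and a=2a₀=22 at k=6, so the next step gives (m, d) = (11, 10) again — its k=1 value — and the period has length 6.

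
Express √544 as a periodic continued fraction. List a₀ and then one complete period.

a₀ = ⌊√544⌋ = 23.
With m₀=0, d₀=1 and mₖ₊₁ = dₖaₖ − mₖ, dₖ₊₁ = (n − mₖ₊₁²)/dₖ, aₖ₊₁ = ⌊(a₀+mₖ₊₁)/dₖ₊₁⌋:
  k=1: m=23, d=15, a=3
  k=2: m=22, d=4, a=11
  k=3: m=22, d=15, a=3
  k=4: m=23, d=1, a=46
d=1 and a=2a₀=46 at k=4, so the next step gives (m, d) = (23, 15) again — its k=1 value — and the period has length 4.

[23; 3, 11, 3, 46]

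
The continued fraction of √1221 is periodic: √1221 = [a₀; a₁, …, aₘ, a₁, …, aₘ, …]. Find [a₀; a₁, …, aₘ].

a₀ = ⌊√1221⌋ = 34.
With m₀=0, d₀=1 and mₖ₊₁ = dₖaₖ − mₖ, dₖ₊₁ = (n − mₖ₊₁²)/dₖ, aₖ₊₁ = ⌊(a₀+mₖ₊₁)/dₖ₊₁⌋:
  k=1: m=34, d=65, a=1
  k=2: m=31, d=4, a=16
  k=3: m=33, d=33, a=2
  k=4: m=33, d=4, a=16
  k=5: m=31, d=65, a=1
  k=6: m=34, d=1, a=68
d=1 and a=2a₀=68 at k=6, so the next step gives (m, d) = (34, 65) again — its k=1 value — and the period has length 6.

[34; 1, 16, 2, 16, 1, 68]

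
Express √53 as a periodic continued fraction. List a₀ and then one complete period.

a₀ = ⌊√53⌋ = 7.

[7; 3, 1, 1, 3, 14]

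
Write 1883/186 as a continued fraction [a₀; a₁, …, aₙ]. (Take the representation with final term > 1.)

1883 = 10×186 + 23
186 = 8×23 + 2
23 = 11×2 + 1
2 = 2×1 + 0  (stop)
So 1883/186 = [10; 8, 11, 2].

[10; 8, 11, 2]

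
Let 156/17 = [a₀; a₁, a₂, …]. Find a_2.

156 = 9·17 + 3   →  a_0 = 9
17 = 5·3 + 2   →  a_1 = 5
3 = 1·2 + 1   →  a_2 = 1

1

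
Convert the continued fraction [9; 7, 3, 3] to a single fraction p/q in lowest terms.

Using pₖ = aₖpₖ₋₁ + pₖ₋₂ and qₖ = aₖqₖ₋₁ + qₖ₋₂:
  k=0: a=9, p=9, q=1
  k=1: a=7, p=64, q=7
  k=2: a=3, p=201, q=22
  k=3: a=3, p=667, q=73

667/73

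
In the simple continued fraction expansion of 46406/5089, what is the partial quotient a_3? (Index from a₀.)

46406 = 9·5089 + 605   →  a_0 = 9
5089 = 8·605 + 249   →  a_1 = 8
605 = 2·249 + 107   →  a_2 = 2
249 = 2·107 + 35   →  a_3 = 2

2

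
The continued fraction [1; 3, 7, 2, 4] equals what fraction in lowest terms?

277/210

Fold from the inside: start with 4/1.
  2 + 1/4 = 9/4
  7 + 4/9 = 67/9
  3 + 9/67 = 210/67
  1 + 67/210 = 277/210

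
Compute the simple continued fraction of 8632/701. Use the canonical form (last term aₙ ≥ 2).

[12; 3, 5, 2, 1, 2, 1, 3]

8632 = 12·701 + 220
701 = 3·220 + 41
220 = 5·41 + 15
41 = 2·15 + 11
15 = 1·11 + 4
11 = 2·4 + 3
4 = 1·3 + 1
3 = 3·1 + 0  (stop)
So 8632/701 = [12; 3, 5, 2, 1, 2, 1, 3].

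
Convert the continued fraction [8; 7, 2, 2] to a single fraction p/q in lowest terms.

Using pₖ = aₖpₖ₋₁ + pₖ₋₂ and qₖ = aₖqₖ₋₁ + qₖ₋₂:
  k=0: a=8, p=8, q=1
  k=1: a=7, p=57, q=7
  k=2: a=2, p=122, q=15
  k=3: a=2, p=301, q=37

301/37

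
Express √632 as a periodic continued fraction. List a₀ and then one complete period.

a₀ = ⌊√632⌋ = 25.

[25; 7, 6, 7, 50]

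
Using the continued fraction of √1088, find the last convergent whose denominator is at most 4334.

√1088 = [32; 1, 64, …] (period length 2).
Convergents:
  p_0/q_0 = 32/1
  p_1/q_1 = 33/1
  p_2/q_2 = 2144/65
  p_3/q_3 = 2177/66
  p_4/q_4 = 141472/4289
  p_5/q_5 = 143649/4355
q_4 = 4289 ≤ 4334 < 4355 = q_5, so the answer is 141472/4289.

141472/4289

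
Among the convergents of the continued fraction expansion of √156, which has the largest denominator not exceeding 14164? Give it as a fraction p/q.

62425/4998

√156 = [12; 2, 24, …] (period length 2).
Convergents:
  p_0/q_0 = 12/1
  p_1/q_1 = 25/2
  p_2/q_2 = 612/49
  p_3/q_3 = 1249/100
  p_4/q_4 = 30588/2449
  p_5/q_5 = 62425/4998
  p_6/q_6 = 1528788/122401
q_5 = 4998 ≤ 14164 < 122401 = q_6, so the answer is 62425/4998.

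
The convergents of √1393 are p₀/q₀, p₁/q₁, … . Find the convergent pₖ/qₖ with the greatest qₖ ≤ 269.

√1393 = [37; 3, 10, 3, 74, …] (period length 4).
Convergents:
  p_0/q_0 = 37/1
  p_1/q_1 = 112/3
  p_2/q_2 = 1157/31
  p_3/q_3 = 3583/96
  p_4/q_4 = 266299/7135
q_3 = 96 ≤ 269 < 7135 = q_4, so the answer is 3583/96.

3583/96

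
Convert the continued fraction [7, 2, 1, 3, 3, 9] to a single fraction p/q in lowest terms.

Using pₖ = aₖpₖ₋₁ + pₖ₋₂ and qₖ = aₖqₖ₋₁ + qₖ₋₂:
  k=0: a=7, p=7, q=1
  k=1: a=2, p=15, q=2
  k=2: a=1, p=22, q=3
  k=3: a=3, p=81, q=11
  k=4: a=3, p=265, q=36
  k=5: a=9, p=2466, q=335

2466/335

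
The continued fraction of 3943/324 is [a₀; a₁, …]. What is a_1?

5

3943 = 12·324 + 55   →  a_0 = 12
324 = 5·55 + 49   →  a_1 = 5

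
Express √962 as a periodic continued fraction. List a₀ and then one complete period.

a₀ = ⌊√962⌋ = 31.
With m₀=0, d₀=1 and mₖ₊₁ = dₖaₖ − mₖ, dₖ₊₁ = (n − mₖ₊₁²)/dₖ, aₖ₊₁ = ⌊(a₀+mₖ₊₁)/dₖ₊₁⌋:
  k=1: m=31, d=1, a=62
d=1 and a=2a₀=62 at k=1, so the next step gives (m, d) = (31, 1) again — its k=1 value — and the period has length 1.

[31; 62]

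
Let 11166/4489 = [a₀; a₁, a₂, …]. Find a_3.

2

11166 = 2·4489 + 2188   →  a_0 = 2
4489 = 2·2188 + 113   →  a_1 = 2
2188 = 19·113 + 41   →  a_2 = 19
113 = 2·41 + 31   →  a_3 = 2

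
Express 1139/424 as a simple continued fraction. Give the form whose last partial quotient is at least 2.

1139 = 2×424 + 291
424 = 1×291 + 133
291 = 2×133 + 25
133 = 5×25 + 8
25 = 3×8 + 1
8 = 8×1 + 0  (stop)
So 1139/424 = [2; 1, 2, 5, 3, 8].

[2; 1, 2, 5, 3, 8]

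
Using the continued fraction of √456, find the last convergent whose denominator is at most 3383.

√456 = [21; 2, 1, 4, 1, 2, 42, …] (period length 6).
Convergents:
  p_0/q_0 = 21/1
  p_1/q_1 = 43/2
  p_2/q_2 = 64/3
  p_3/q_3 = 299/14
  p_4/q_4 = 363/17
  p_5/q_5 = 1025/48
  p_6/q_6 = 43413/2033
  p_7/q_7 = 87851/4114
q_6 = 2033 ≤ 3383 < 4114 = q_7, so the answer is 43413/2033.

43413/2033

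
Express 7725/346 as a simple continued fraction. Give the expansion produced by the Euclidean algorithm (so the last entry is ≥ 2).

[22; 3, 16, 7]

7725 = 22×346 + 113
346 = 3×113 + 7
113 = 16×7 + 1
7 = 7×1 + 0  (stop)
So 7725/346 = [22; 3, 16, 7].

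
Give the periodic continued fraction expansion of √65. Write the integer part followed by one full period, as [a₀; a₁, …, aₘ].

a₀ = ⌊√65⌋ = 8.
With m₀=0, d₀=1 and mₖ₊₁ = dₖaₖ − mₖ, dₖ₊₁ = (n − mₖ₊₁²)/dₖ, aₖ₊₁ = ⌊(a₀+mₖ₊₁)/dₖ₊₁⌋:
  k=1: m=8, d=1, a=16
d=1 and a=2a₀=16 at k=1, so the next step gives (m, d) = (8, 1) again — its k=1 value — and the period has length 1.

[8; 16]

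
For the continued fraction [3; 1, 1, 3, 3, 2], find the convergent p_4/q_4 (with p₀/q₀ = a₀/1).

82/23

Using pₖ = aₖpₖ₋₁ + pₖ₋₂, qₖ = aₖqₖ₋₁ + qₖ₋₂ (with p₋₁=1, p₋₂=0, q₋₁=0, q₋₂=1):
  k=0: a=3, p=3, q=1
  k=1: a=1, p=4, q=1
  k=2: a=1, p=7, q=2
  k=3: a=3, p=25, q=7
  k=4: a=3, p=82, q=23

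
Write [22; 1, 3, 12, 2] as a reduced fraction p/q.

2321/102

Fold from the inside: start with 2/1.
  12 + 1/2 = 25/2
  3 + 2/25 = 77/25
  1 + 25/77 = 102/77
  22 + 77/102 = 2321/102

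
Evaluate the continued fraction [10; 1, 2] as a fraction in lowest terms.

Using pₖ = aₖpₖ₋₁ + pₖ₋₂ and qₖ = aₖqₖ₋₁ + qₖ₋₂:
  k=0: a=10, p=10, q=1
  k=1: a=1, p=11, q=1
  k=2: a=2, p=32, q=3

32/3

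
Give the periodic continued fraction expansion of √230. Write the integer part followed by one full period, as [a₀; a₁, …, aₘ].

a₀ = ⌊√230⌋ = 15.

[15; 6, 30]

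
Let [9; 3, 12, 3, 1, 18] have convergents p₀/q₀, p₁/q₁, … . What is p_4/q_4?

Using pₖ = aₖpₖ₋₁ + pₖ₋₂, qₖ = aₖqₖ₋₁ + qₖ₋₂ (with p₋₁=1, p₋₂=0, q₋₁=0, q₋₂=1):
  k=0: a=9, p=9, q=1
  k=1: a=3, p=28, q=3
  k=2: a=12, p=345, q=37
  k=3: a=3, p=1063, q=114
  k=4: a=1, p=1408, q=151

1408/151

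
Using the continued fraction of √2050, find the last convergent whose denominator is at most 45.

√2050 = [45; 3, 1, 1, 1, 1, 3, 90, …] (period length 7).
Convergents:
  p_0/q_0 = 45/1
  p_1/q_1 = 136/3
  p_2/q_2 = 181/4
  p_3/q_3 = 317/7
  p_4/q_4 = 498/11
  p_5/q_5 = 815/18
  p_6/q_6 = 2943/65
q_5 = 18 ≤ 45 < 65 = q_6, so the answer is 815/18.

815/18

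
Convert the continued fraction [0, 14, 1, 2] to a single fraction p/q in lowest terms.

Using pₖ = aₖpₖ₋₁ + pₖ₋₂ and qₖ = aₖqₖ₋₁ + qₖ₋₂:
  k=0: a=0, p=0, q=1
  k=1: a=14, p=1, q=14
  k=2: a=1, p=1, q=15
  k=3: a=2, p=3, q=44

3/44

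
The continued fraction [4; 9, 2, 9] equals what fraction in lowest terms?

Using pₖ = aₖpₖ₋₁ + pₖ₋₂ and qₖ = aₖqₖ₋₁ + qₖ₋₂:
  k=0: a=4, p=4, q=1
  k=1: a=9, p=37, q=9
  k=2: a=2, p=78, q=19
  k=3: a=9, p=739, q=180

739/180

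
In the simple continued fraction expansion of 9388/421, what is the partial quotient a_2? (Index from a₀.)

9388 = 22·421 + 126   →  a_0 = 22
421 = 3·126 + 43   →  a_1 = 3
126 = 2·43 + 40   →  a_2 = 2

2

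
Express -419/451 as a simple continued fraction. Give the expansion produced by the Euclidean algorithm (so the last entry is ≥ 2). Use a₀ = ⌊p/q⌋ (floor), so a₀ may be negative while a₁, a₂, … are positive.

-419 = -1*451 + 32
451 = 14*32 + 3
32 = 10*3 + 2
3 = 1*2 + 1
2 = 2*1 + 0  (stop)
So -419/451 = [-1; 14, 10, 1, 2].

[-1; 14, 10, 1, 2]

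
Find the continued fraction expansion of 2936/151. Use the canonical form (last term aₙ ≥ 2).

2936 = 19×151 + 67
151 = 2×67 + 17
67 = 3×17 + 16
17 = 1×16 + 1
16 = 16×1 + 0  (stop)
So 2936/151 = [19; 2, 3, 1, 16].

[19; 2, 3, 1, 16]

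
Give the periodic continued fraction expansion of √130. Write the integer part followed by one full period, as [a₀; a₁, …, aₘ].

a₀ = ⌊√130⌋ = 11.
With m₀=0, d₀=1 and mₖ₊₁ = dₖaₖ − mₖ, dₖ₊₁ = (n − mₖ₊₁²)/dₖ, aₖ₊₁ = ⌊(a₀+mₖ₊₁)/dₖ₊₁⌋:
  k=1: m=11, d=9, a=2
  k=2: m=7, d=9, a=2
  k=3: m=11, d=1, a=22
d=1 and a=2a₀=22 at k=3, so the next step gives (m, d) = (11, 9) again — its k=1 value — and the period has length 3.

[11; 2, 2, 22]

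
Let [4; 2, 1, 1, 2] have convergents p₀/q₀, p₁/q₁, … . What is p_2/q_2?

13/3

Using pₖ = aₖpₖ₋₁ + pₖ₋₂, qₖ = aₖqₖ₋₁ + qₖ₋₂ (with p₋₁=1, p₋₂=0, q₋₁=0, q₋₂=1):
  k=0: a=4, p=4, q=1
  k=1: a=2, p=9, q=2
  k=2: a=1, p=13, q=3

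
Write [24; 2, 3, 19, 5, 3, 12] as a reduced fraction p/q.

656033/26854

Fold from the inside: start with 12/1.
  3 + 1/12 = 37/12
  5 + 12/37 = 197/37
  19 + 37/197 = 3780/197
  3 + 197/3780 = 11537/3780
  2 + 3780/11537 = 26854/11537
  24 + 11537/26854 = 656033/26854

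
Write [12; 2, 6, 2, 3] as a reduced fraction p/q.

1209/97

Fold from the inside: start with 3/1.
  2 + 1/3 = 7/3
  6 + 3/7 = 45/7
  2 + 7/45 = 97/45
  12 + 45/97 = 1209/97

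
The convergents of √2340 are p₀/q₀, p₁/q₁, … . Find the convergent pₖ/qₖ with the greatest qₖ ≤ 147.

4015/83

√2340 = [48; 2, 1, 2, 10, 2, 1, 2, 96, …] (period length 8).
Convergents:
  p_0/q_0 = 48/1
  p_1/q_1 = 97/2
  p_2/q_2 = 145/3
  p_3/q_3 = 387/8
  p_4/q_4 = 4015/83
  p_5/q_5 = 8417/174
q_4 = 83 ≤ 147 < 174 = q_5, so the answer is 4015/83.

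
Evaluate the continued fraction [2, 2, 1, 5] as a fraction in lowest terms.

40/17

Fold from the inside: start with 5/1.
  1 + 1/5 = 6/5
  2 + 5/6 = 17/6
  2 + 6/17 = 40/17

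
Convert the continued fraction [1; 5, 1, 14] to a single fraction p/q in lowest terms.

104/89

Fold from the inside: start with 14/1.
  1 + 1/14 = 15/14
  5 + 14/15 = 89/15
  1 + 15/89 = 104/89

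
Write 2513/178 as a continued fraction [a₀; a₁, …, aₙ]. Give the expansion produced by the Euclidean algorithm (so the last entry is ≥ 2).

[14; 8, 2, 10]

2513 = 14·178 + 21
178 = 8·21 + 10
21 = 2·10 + 1
10 = 10·1 + 0  (stop)
So 2513/178 = [14; 8, 2, 10].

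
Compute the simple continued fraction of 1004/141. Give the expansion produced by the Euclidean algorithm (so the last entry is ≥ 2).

[7; 8, 3, 2, 2]

1004 = 7×141 + 17
141 = 8×17 + 5
17 = 3×5 + 2
5 = 2×2 + 1
2 = 2×1 + 0  (stop)
So 1004/141 = [7; 8, 3, 2, 2].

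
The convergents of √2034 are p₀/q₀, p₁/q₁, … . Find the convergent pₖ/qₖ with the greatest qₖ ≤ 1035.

40635/901

√2034 = [45; 10, 90, …] (period length 2).
Convergents:
  p_0/q_0 = 45/1
  p_1/q_1 = 451/10
  p_2/q_2 = 40635/901
  p_3/q_3 = 406801/9020
q_2 = 901 ≤ 1035 < 9020 = q_3, so the answer is 40635/901.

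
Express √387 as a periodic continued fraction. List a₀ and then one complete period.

a₀ = ⌊√387⌋ = 19.

[19; 1, 2, 19, 2, 1, 38]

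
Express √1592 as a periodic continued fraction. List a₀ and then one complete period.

[39; 1, 8, 1, 78]

a₀ = ⌊√1592⌋ = 39.
With m₀=0, d₀=1 and mₖ₊₁ = dₖaₖ − mₖ, dₖ₊₁ = (n − mₖ₊₁²)/dₖ, aₖ₊₁ = ⌊(a₀+mₖ₊₁)/dₖ₊₁⌋:
  k=1: m=39, d=71, a=1
  k=2: m=32, d=8, a=8
  k=3: m=32, d=71, a=1
  k=4: m=39, d=1, a=78
d=1 and a=2a₀=78 at k=4, so the next step gives (m, d) = (39, 71) again — its k=1 value — and the period has length 4.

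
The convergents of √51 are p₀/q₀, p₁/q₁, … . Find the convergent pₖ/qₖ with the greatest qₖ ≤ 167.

707/99

√51 = [7; 7, 14, …] (period length 2).
Convergents:
  p_0/q_0 = 7/1
  p_1/q_1 = 50/7
  p_2/q_2 = 707/99
  p_3/q_3 = 4999/700
q_2 = 99 ≤ 167 < 700 = q_3, so the answer is 707/99.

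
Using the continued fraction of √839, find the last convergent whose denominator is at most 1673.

√839 = [28; 1, 27, 1, 56, …] (period length 4).
Convergents:
  p_0/q_0 = 28/1
  p_1/q_1 = 29/1
  p_2/q_2 = 811/28
  p_3/q_3 = 840/29
  p_4/q_4 = 47851/1652
  p_5/q_5 = 48691/1681
q_4 = 1652 ≤ 1673 < 1681 = q_5, so the answer is 47851/1652.

47851/1652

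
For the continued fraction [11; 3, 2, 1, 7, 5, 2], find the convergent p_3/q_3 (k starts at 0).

Using pₖ = aₖpₖ₋₁ + pₖ₋₂, qₖ = aₖqₖ₋₁ + qₖ₋₂ (with p₋₁=1, p₋₂=0, q₋₁=0, q₋₂=1):
  k=0: a=11, p=11, q=1
  k=1: a=3, p=34, q=3
  k=2: a=2, p=79, q=7
  k=3: a=1, p=113, q=10

113/10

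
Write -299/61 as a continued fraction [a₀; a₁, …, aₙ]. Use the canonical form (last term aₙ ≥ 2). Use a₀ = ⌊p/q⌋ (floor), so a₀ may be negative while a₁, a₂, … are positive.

[-5; 10, 6]

-299 = -5·61 + 6
61 = 10·6 + 1
6 = 6·1 + 0  (stop)
So -299/61 = [-5; 10, 6].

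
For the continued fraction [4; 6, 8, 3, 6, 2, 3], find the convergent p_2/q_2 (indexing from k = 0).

204/49

Using pₖ = aₖpₖ₋₁ + pₖ₋₂, qₖ = aₖqₖ₋₁ + qₖ₋₂ (with p₋₁=1, p₋₂=0, q₋₁=0, q₋₂=1):
  k=0: a=4, p=4, q=1
  k=1: a=6, p=25, q=6
  k=2: a=8, p=204, q=49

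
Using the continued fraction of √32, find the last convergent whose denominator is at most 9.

√32 = [5; 1, 1, 1, 10, …] (period length 4).
Convergents:
  p_0/q_0 = 5/1
  p_1/q_1 = 6/1
  p_2/q_2 = 11/2
  p_3/q_3 = 17/3
  p_4/q_4 = 181/32
q_3 = 3 ≤ 9 < 32 = q_4, so the answer is 17/3.

17/3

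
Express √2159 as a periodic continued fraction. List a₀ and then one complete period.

a₀ = ⌊√2159⌋ = 46.
With m₀=0, d₀=1 and mₖ₊₁ = dₖaₖ − mₖ, dₖ₊₁ = (n − mₖ₊₁²)/dₖ, aₖ₊₁ = ⌊(a₀+mₖ₊₁)/dₖ₊₁⌋:
  k=1: m=46, d=43, a=2
  k=2: m=40, d=13, a=6
  k=3: m=38, d=55, a=1
  k=4: m=17, d=34, a=1
  k=5: m=17, d=55, a=1
  k=6: m=38, d=13, a=6
  k=7: m=40, d=43, a=2
  k=8: m=46, d=1, a=92
d=1 and a=2a₀=92 at k=8, so the next step gives (m, d) = (46, 43) again — its k=1 value — and the period has length 8.

[46; 2, 6, 1, 1, 1, 6, 2, 92]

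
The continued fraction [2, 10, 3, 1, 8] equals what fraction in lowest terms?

753/359

Fold from the inside: start with 8/1.
  1 + 1/8 = 9/8
  3 + 8/9 = 35/9
  10 + 9/35 = 359/35
  2 + 35/359 = 753/359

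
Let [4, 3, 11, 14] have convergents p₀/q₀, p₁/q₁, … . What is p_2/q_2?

147/34

Using pₖ = aₖpₖ₋₁ + pₖ₋₂, qₖ = aₖqₖ₋₁ + qₖ₋₂ (with p₋₁=1, p₋₂=0, q₋₁=0, q₋₂=1):
  k=0: a=4, p=4, q=1
  k=1: a=3, p=13, q=3
  k=2: a=11, p=147, q=34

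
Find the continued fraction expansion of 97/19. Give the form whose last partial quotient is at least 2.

97 = 5×19 + 2
19 = 9×2 + 1
2 = 2×1 + 0  (stop)
So 97/19 = [5; 9, 2].

[5; 9, 2]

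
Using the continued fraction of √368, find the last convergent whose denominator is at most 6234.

43949/2291

√368 = [19; 5, 2, 5, 38, …] (period length 4).
Convergents:
  p_0/q_0 = 19/1
  p_1/q_1 = 96/5
  p_2/q_2 = 211/11
  p_3/q_3 = 1151/60
  p_4/q_4 = 43949/2291
  p_5/q_5 = 220896/11515
q_4 = 2291 ≤ 6234 < 11515 = q_5, so the answer is 43949/2291.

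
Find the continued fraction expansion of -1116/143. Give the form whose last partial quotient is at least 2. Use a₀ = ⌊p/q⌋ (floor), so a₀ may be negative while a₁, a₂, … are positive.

-1116 = -8*143 + 28
143 = 5*28 + 3
28 = 9*3 + 1
3 = 3*1 + 0  (stop)
So -1116/143 = [-8; 5, 9, 3].

[-8; 5, 9, 3]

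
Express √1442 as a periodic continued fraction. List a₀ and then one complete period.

a₀ = ⌊√1442⌋ = 37.

[37; 1, 36, 1, 74]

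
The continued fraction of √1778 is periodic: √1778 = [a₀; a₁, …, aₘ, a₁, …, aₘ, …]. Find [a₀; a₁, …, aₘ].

[42; 6, 84]

a₀ = ⌊√1778⌋ = 42.
With m₀=0, d₀=1 and mₖ₊₁ = dₖaₖ − mₖ, dₖ₊₁ = (n − mₖ₊₁²)/dₖ, aₖ₊₁ = ⌊(a₀+mₖ₊₁)/dₖ₊₁⌋:
  k=1: m=42, d=14, a=6
  k=2: m=42, d=1, a=84
d=1 and a=2a₀=84 at k=2, so the next step gives (m, d) = (42, 14) again — its k=1 value — and the period has length 2.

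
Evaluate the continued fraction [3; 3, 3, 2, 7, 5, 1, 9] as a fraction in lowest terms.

34095/10319

Using pₖ = aₖpₖ₋₁ + pₖ₋₂ and qₖ = aₖqₖ₋₁ + qₖ₋₂:
  k=0: a=3, p=3, q=1
  k=1: a=3, p=10, q=3
  k=2: a=3, p=33, q=10
  k=3: a=2, p=76, q=23
  k=4: a=7, p=565, q=171
  k=5: a=5, p=2901, q=878
  k=6: a=1, p=3466, q=1049
  k=7: a=9, p=34095, q=10319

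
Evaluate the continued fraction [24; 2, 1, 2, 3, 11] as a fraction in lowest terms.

7433/305

Using pₖ = aₖpₖ₋₁ + pₖ₋₂ and qₖ = aₖqₖ₋₁ + qₖ₋₂:
  k=0: a=24, p=24, q=1
  k=1: a=2, p=49, q=2
  k=2: a=1, p=73, q=3
  k=3: a=2, p=195, q=8
  k=4: a=3, p=658, q=27
  k=5: a=11, p=7433, q=305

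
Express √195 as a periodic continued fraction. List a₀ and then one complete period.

a₀ = ⌊√195⌋ = 13.
With m₀=0, d₀=1 and mₖ₊₁ = dₖaₖ − mₖ, dₖ₊₁ = (n − mₖ₊₁²)/dₖ, aₖ₊₁ = ⌊(a₀+mₖ₊₁)/dₖ₊₁⌋:
  k=1: m=13, d=26, a=1
  k=2: m=13, d=1, a=26
d=1 and a=2a₀=26 at k=2, so the next step gives (m, d) = (13, 26) again — its k=1 value — and the period has length 2.

[13; 1, 26]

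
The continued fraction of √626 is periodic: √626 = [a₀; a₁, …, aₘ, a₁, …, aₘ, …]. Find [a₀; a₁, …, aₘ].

a₀ = ⌊√626⌋ = 25.
With m₀=0, d₀=1 and mₖ₊₁ = dₖaₖ − mₖ, dₖ₊₁ = (n − mₖ₊₁²)/dₖ, aₖ₊₁ = ⌊(a₀+mₖ₊₁)/dₖ₊₁⌋:
  k=1: m=25, d=1, a=50
d=1 and a=2a₀=50 at k=1, so the next step gives (m, d) = (25, 1) again — its k=1 value — and the period has length 1.

[25; 50]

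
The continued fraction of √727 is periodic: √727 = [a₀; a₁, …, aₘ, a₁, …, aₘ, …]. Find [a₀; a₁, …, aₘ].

[26; 1, 25, 1, 52]

a₀ = ⌊√727⌋ = 26.
With m₀=0, d₀=1 and mₖ₊₁ = dₖaₖ − mₖ, dₖ₊₁ = (n − mₖ₊₁²)/dₖ, aₖ₊₁ = ⌊(a₀+mₖ₊₁)/dₖ₊₁⌋:
  k=1: m=26, d=51, a=1
  k=2: m=25, d=2, a=25
  k=3: m=25, d=51, a=1
  k=4: m=26, d=1, a=52
d=1 and a=2a₀=52 at k=4, so the next step gives (m, d) = (26, 51) again — its k=1 value — and the period has length 4.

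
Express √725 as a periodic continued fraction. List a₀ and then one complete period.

[26; 1, 12, 2, 12, 1, 52]

a₀ = ⌊√725⌋ = 26.
With m₀=0, d₀=1 and mₖ₊₁ = dₖaₖ − mₖ, dₖ₊₁ = (n − mₖ₊₁²)/dₖ, aₖ₊₁ = ⌊(a₀+mₖ₊₁)/dₖ₊₁⌋:
  k=1: m=26, d=49, a=1
  k=2: m=23, d=4, a=12
  k=3: m=25, d=25, a=2
  k=4: m=25, d=4, a=12
  k=5: m=23, d=49, a=1
  k=6: m=26, d=1, a=52
d=1 and a=2a₀=52 at k=6, so the next step gives (m, d) = (26, 49) again — its k=1 value — and the period has length 6.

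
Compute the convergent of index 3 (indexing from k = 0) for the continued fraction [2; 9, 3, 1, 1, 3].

Using pₖ = aₖpₖ₋₁ + pₖ₋₂, qₖ = aₖqₖ₋₁ + qₖ₋₂ (with p₋₁=1, p₋₂=0, q₋₁=0, q₋₂=1):
  k=0: a=2, p=2, q=1
  k=1: a=9, p=19, q=9
  k=2: a=3, p=59, q=28
  k=3: a=1, p=78, q=37

78/37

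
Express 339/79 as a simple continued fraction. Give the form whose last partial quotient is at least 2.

[4; 3, 2, 3, 3]

339 = 4·79 + 23
79 = 3·23 + 10
23 = 2·10 + 3
10 = 3·3 + 1
3 = 3·1 + 0  (stop)
So 339/79 = [4; 3, 2, 3, 3].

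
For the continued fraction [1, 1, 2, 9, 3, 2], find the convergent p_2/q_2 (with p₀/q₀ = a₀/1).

Using pₖ = aₖpₖ₋₁ + pₖ₋₂, qₖ = aₖqₖ₋₁ + qₖ₋₂ (with p₋₁=1, p₋₂=0, q₋₁=0, q₋₂=1):
  k=0: a=1, p=1, q=1
  k=1: a=1, p=2, q=1
  k=2: a=2, p=5, q=3

5/3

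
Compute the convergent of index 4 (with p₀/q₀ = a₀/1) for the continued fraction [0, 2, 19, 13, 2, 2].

515/1057

Using pₖ = aₖpₖ₋₁ + pₖ₋₂, qₖ = aₖqₖ₋₁ + qₖ₋₂ (with p₋₁=1, p₋₂=0, q₋₁=0, q₋₂=1):
  k=0: a=0, p=0, q=1
  k=1: a=2, p=1, q=2
  k=2: a=19, p=19, q=39
  k=3: a=13, p=248, q=509
  k=4: a=2, p=515, q=1057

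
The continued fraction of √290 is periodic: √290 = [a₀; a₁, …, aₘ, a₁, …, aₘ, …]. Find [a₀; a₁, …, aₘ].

[17; 34]

a₀ = ⌊√290⌋ = 17.
With m₀=0, d₀=1 and mₖ₊₁ = dₖaₖ − mₖ, dₖ₊₁ = (n − mₖ₊₁²)/dₖ, aₖ₊₁ = ⌊(a₀+mₖ₊₁)/dₖ₊₁⌋:
  k=1: m=17, d=1, a=34
d=1 and a=2a₀=34 at k=1, so the next step gives (m, d) = (17, 1) again — its k=1 value — and the period has length 1.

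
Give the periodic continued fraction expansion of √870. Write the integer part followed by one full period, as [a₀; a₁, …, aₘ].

[29; 2, 58]

a₀ = ⌊√870⌋ = 29.
With m₀=0, d₀=1 and mₖ₊₁ = dₖaₖ − mₖ, dₖ₊₁ = (n − mₖ₊₁²)/dₖ, aₖ₊₁ = ⌊(a₀+mₖ₊₁)/dₖ₊₁⌋:
  k=1: m=29, d=29, a=2
  k=2: m=29, d=1, a=58
d=1 and a=2a₀=58 at k=2, so the next step gives (m, d) = (29, 29) again — its k=1 value — and the period has length 2.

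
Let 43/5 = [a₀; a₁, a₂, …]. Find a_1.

1

43 = 8·5 + 3   →  a_0 = 8
5 = 1·3 + 2   →  a_1 = 1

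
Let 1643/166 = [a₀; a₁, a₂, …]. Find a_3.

1

1643 = 9·166 + 149   →  a_0 = 9
166 = 1·149 + 17   →  a_1 = 1
149 = 8·17 + 13   →  a_2 = 8
17 = 1·13 + 4   →  a_3 = 1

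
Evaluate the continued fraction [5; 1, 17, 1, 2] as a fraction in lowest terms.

Fold from the inside: start with 2/1.
  1 + 1/2 = 3/2
  17 + 2/3 = 53/3
  1 + 3/53 = 56/53
  5 + 53/56 = 333/56

333/56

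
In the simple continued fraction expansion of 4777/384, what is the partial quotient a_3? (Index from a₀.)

1

4777 = 12·384 + 169   →  a_0 = 12
384 = 2·169 + 46   →  a_1 = 2
169 = 3·46 + 31   →  a_2 = 3
46 = 1·31 + 15   →  a_3 = 1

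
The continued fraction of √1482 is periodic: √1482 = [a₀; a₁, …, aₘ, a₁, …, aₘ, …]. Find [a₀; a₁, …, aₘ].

[38; 2, 76]

a₀ = ⌊√1482⌋ = 38.
With m₀=0, d₀=1 and mₖ₊₁ = dₖaₖ − mₖ, dₖ₊₁ = (n − mₖ₊₁²)/dₖ, aₖ₊₁ = ⌊(a₀+mₖ₊₁)/dₖ₊₁⌋:
  k=1: m=38, d=38, a=2
  k=2: m=38, d=1, a=76
d=1 and a=2a₀=76 at k=2, so the next step gives (m, d) = (38, 38) again — its k=1 value — and the period has length 2.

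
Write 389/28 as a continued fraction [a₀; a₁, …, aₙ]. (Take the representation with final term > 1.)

389 = 13×28 + 25
28 = 1×25 + 3
25 = 8×3 + 1
3 = 3×1 + 0  (stop)
So 389/28 = [13; 1, 8, 3].

[13; 1, 8, 3]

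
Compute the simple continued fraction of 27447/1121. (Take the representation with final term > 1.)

27447 = 24*1121 + 543
1121 = 2*543 + 35
543 = 15*35 + 18
35 = 1*18 + 17
18 = 1*17 + 1
17 = 17*1 + 0  (stop)
So 27447/1121 = [24; 2, 15, 1, 1, 17].

[24; 2, 15, 1, 1, 17]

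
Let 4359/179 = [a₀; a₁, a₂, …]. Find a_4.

4359 = 24·179 + 63   →  a_0 = 24
179 = 2·63 + 53   →  a_1 = 2
63 = 1·53 + 10   →  a_2 = 1
53 = 5·10 + 3   →  a_3 = 5
10 = 3·3 + 1   →  a_4 = 3

3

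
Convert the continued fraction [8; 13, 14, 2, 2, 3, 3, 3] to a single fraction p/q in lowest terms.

Using pₖ = aₖpₖ₋₁ + pₖ₋₂ and qₖ = aₖqₖ₋₁ + qₖ₋₂:
  k=0: a=8, p=8, q=1
  k=1: a=13, p=105, q=13
  k=2: a=14, p=1478, q=183
  k=3: a=2, p=3061, q=379
  k=4: a=2, p=7600, q=941
  k=5: a=3, p=25861, q=3202
  k=6: a=3, p=85183, q=10547
  k=7: a=3, p=281410, q=34843

281410/34843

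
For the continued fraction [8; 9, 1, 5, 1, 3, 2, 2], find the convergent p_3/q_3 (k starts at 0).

Using pₖ = aₖpₖ₋₁ + pₖ₋₂, qₖ = aₖqₖ₋₁ + qₖ₋₂ (with p₋₁=1, p₋₂=0, q₋₁=0, q₋₂=1):
  k=0: a=8, p=8, q=1
  k=1: a=9, p=73, q=9
  k=2: a=1, p=81, q=10
  k=3: a=5, p=478, q=59

478/59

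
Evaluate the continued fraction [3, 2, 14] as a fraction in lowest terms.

101/29

Using pₖ = aₖpₖ₋₁ + pₖ₋₂ and qₖ = aₖqₖ₋₁ + qₖ₋₂:
  k=0: a=3, p=3, q=1
  k=1: a=2, p=7, q=2
  k=2: a=14, p=101, q=29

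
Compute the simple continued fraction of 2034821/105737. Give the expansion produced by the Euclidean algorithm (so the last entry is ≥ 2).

2034821 = 19×105737 + 25818
105737 = 4×25818 + 2465
25818 = 10×2465 + 1168
2465 = 2×1168 + 129
1168 = 9×129 + 7
129 = 18×7 + 3
7 = 2×3 + 1
3 = 3×1 + 0  (stop)
So 2034821/105737 = [19; 4, 10, 2, 9, 18, 2, 3].

[19; 4, 10, 2, 9, 18, 2, 3]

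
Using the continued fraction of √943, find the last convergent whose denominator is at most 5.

√943 = [30; 1, 2, 2, 2, 1, 60, …] (period length 6).
Convergents:
  p_0/q_0 = 30/1
  p_1/q_1 = 31/1
  p_2/q_2 = 92/3
  p_3/q_3 = 215/7
q_2 = 3 ≤ 5 < 7 = q_3, so the answer is 92/3.

92/3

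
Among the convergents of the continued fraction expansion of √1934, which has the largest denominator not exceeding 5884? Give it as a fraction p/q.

√1934 = [43; 1, 42, 1, 86, …] (period length 4).
Convergents:
  p_0/q_0 = 43/1
  p_1/q_1 = 44/1
  p_2/q_2 = 1891/43
  p_3/q_3 = 1935/44
  p_4/q_4 = 168301/3827
  p_5/q_5 = 170236/3871
  p_6/q_6 = 7318213/166409
q_5 = 3871 ≤ 5884 < 166409 = q_6, so the answer is 170236/3871.

170236/3871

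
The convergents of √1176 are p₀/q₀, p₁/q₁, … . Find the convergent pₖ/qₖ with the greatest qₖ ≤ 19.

583/17

√1176 = [34; 3, 2, 2, 2, 3, 68, …] (period length 6).
Convergents:
  p_0/q_0 = 34/1
  p_1/q_1 = 103/3
  p_2/q_2 = 240/7
  p_3/q_3 = 583/17
  p_4/q_4 = 1406/41
q_3 = 17 ≤ 19 < 41 = q_4, so the answer is 583/17.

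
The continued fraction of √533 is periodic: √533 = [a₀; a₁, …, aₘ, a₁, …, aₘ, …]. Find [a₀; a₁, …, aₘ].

[23; 11, 1, 1, 11, 46]

a₀ = ⌊√533⌋ = 23.
With m₀=0, d₀=1 and mₖ₊₁ = dₖaₖ − mₖ, dₖ₊₁ = (n − mₖ₊₁²)/dₖ, aₖ₊₁ = ⌊(a₀+mₖ₊₁)/dₖ₊₁⌋:
  k=1: m=23, d=4, a=11
  k=2: m=21, d=23, a=1
  k=3: m=2, d=23, a=1
  k=4: m=21, d=4, a=11
  k=5: m=23, d=1, a=46
d=1 and a=2a₀=46 at k=5, so the next step gives (m, d) = (23, 4) again — its k=1 value — and the period has length 5.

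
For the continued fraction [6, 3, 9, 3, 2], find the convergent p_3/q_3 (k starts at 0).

Using pₖ = aₖpₖ₋₁ + pₖ₋₂, qₖ = aₖqₖ₋₁ + qₖ₋₂ (with p₋₁=1, p₋₂=0, q₋₁=0, q₋₂=1):
  k=0: a=6, p=6, q=1
  k=1: a=3, p=19, q=3
  k=2: a=9, p=177, q=28
  k=3: a=3, p=550, q=87

550/87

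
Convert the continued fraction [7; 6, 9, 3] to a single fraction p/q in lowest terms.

1225/171

Fold from the inside: start with 3/1.
  9 + 1/3 = 28/3
  6 + 3/28 = 171/28
  7 + 28/171 = 1225/171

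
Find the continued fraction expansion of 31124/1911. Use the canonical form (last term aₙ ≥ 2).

[16; 3, 2, 19, 14]

31124 = 16*1911 + 548
1911 = 3*548 + 267
548 = 2*267 + 14
267 = 19*14 + 1
14 = 14*1 + 0  (stop)
So 31124/1911 = [16; 3, 2, 19, 14].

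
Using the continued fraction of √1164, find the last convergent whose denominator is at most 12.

√1164 = [34; 8, 1, 1, 16, 1, 1, 8, 68, …] (period length 8).
Convergents:
  p_0/q_0 = 34/1
  p_1/q_1 = 273/8
  p_2/q_2 = 307/9
  p_3/q_3 = 580/17
q_2 = 9 ≤ 12 < 17 = q_3, so the answer is 307/9.

307/9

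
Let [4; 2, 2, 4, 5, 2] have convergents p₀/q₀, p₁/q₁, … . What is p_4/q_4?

507/115

Using pₖ = aₖpₖ₋₁ + pₖ₋₂, qₖ = aₖqₖ₋₁ + qₖ₋₂ (with p₋₁=1, p₋₂=0, q₋₁=0, q₋₂=1):
  k=0: a=4, p=4, q=1
  k=1: a=2, p=9, q=2
  k=2: a=2, p=22, q=5
  k=3: a=4, p=97, q=22
  k=4: a=5, p=507, q=115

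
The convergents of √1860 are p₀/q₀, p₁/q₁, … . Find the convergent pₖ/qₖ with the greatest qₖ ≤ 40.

√1860 = [43; 7, 1, 4, 1, 7, 86, …] (period length 6).
Convergents:
  p_0/q_0 = 43/1
  p_1/q_1 = 302/7
  p_2/q_2 = 345/8
  p_3/q_3 = 1682/39
  p_4/q_4 = 2027/47
q_3 = 39 ≤ 40 < 47 = q_4, so the answer is 1682/39.

1682/39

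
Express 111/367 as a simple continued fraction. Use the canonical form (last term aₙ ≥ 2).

111 = 0×367 + 111
367 = 3×111 + 34
111 = 3×34 + 9
34 = 3×9 + 7
9 = 1×7 + 2
7 = 3×2 + 1
2 = 2×1 + 0  (stop)
So 111/367 = [0; 3, 3, 3, 1, 3, 2].

[0; 3, 3, 3, 1, 3, 2]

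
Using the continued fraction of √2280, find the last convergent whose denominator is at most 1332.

54673/1145

√2280 = [47; 1, 2, 1, 94, …] (period length 4).
Convergents:
  p_0/q_0 = 47/1
  p_1/q_1 = 48/1
  p_2/q_2 = 143/3
  p_3/q_3 = 191/4
  p_4/q_4 = 18097/379
  p_5/q_5 = 18288/383
  p_6/q_6 = 54673/1145
  p_7/q_7 = 72961/1528
q_6 = 1145 ≤ 1332 < 1528 = q_7, so the answer is 54673/1145.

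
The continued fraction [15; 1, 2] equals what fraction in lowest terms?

Using pₖ = aₖpₖ₋₁ + pₖ₋₂ and qₖ = aₖqₖ₋₁ + qₖ₋₂:
  k=0: a=15, p=15, q=1
  k=1: a=1, p=16, q=1
  k=2: a=2, p=47, q=3

47/3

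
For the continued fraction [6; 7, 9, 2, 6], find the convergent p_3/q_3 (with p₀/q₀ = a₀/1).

829/135

Using pₖ = aₖpₖ₋₁ + pₖ₋₂, qₖ = aₖqₖ₋₁ + qₖ₋₂ (with p₋₁=1, p₋₂=0, q₋₁=0, q₋₂=1):
  k=0: a=6, p=6, q=1
  k=1: a=7, p=43, q=7
  k=2: a=9, p=393, q=64
  k=3: a=2, p=829, q=135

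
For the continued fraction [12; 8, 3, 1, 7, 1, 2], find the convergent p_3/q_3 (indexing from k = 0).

Using pₖ = aₖpₖ₋₁ + pₖ₋₂, qₖ = aₖqₖ₋₁ + qₖ₋₂ (with p₋₁=1, p₋₂=0, q₋₁=0, q₋₂=1):
  k=0: a=12, p=12, q=1
  k=1: a=8, p=97, q=8
  k=2: a=3, p=303, q=25
  k=3: a=1, p=400, q=33

400/33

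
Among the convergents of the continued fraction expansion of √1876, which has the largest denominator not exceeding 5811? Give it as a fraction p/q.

137215/3168

√1876 = [43; 3, 5, 12, 5, 3, 86, …] (period length 6).
Convergents:
  p_0/q_0 = 43/1
  p_1/q_1 = 130/3
  p_2/q_2 = 693/16
  p_3/q_3 = 8446/195
  p_4/q_4 = 42923/991
  p_5/q_5 = 137215/3168
  p_6/q_6 = 11843413/273439
q_5 = 3168 ≤ 5811 < 273439 = q_6, so the answer is 137215/3168.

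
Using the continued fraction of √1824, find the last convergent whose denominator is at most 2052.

√1824 = [42; 1, 2, 2, 2, 1, 84, …] (period length 6).
Convergents:
  p_0/q_0 = 42/1
  p_1/q_1 = 43/1
  p_2/q_2 = 128/3
  p_3/q_3 = 299/7
  p_4/q_4 = 726/17
  p_5/q_5 = 1025/24
  p_6/q_6 = 86826/2033
  p_7/q_7 = 87851/2057
q_6 = 2033 ≤ 2052 < 2057 = q_7, so the answer is 86826/2033.

86826/2033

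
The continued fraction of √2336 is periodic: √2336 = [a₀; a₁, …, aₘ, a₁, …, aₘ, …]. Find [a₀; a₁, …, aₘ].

[48; 3, 96]

a₀ = ⌊√2336⌋ = 48.
With m₀=0, d₀=1 and mₖ₊₁ = dₖaₖ − mₖ, dₖ₊₁ = (n − mₖ₊₁²)/dₖ, aₖ₊₁ = ⌊(a₀+mₖ₊₁)/dₖ₊₁⌋:
  k=1: m=48, d=32, a=3
  k=2: m=48, d=1, a=96
d=1 and a=2a₀=96 at k=2, so the next step gives (m, d) = (48, 32) again — its k=1 value — and the period has length 2.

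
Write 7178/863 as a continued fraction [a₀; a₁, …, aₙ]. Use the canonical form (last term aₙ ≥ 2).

[8; 3, 6, 1, 2, 6, 2]

7178 = 8×863 + 274
863 = 3×274 + 41
274 = 6×41 + 28
41 = 1×28 + 13
28 = 2×13 + 2
13 = 6×2 + 1
2 = 2×1 + 0  (stop)
So 7178/863 = [8; 3, 6, 1, 2, 6, 2].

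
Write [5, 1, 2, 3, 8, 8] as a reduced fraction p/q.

3841/674

Using pₖ = aₖpₖ₋₁ + pₖ₋₂ and qₖ = aₖqₖ₋₁ + qₖ₋₂:
  k=0: a=5, p=5, q=1
  k=1: a=1, p=6, q=1
  k=2: a=2, p=17, q=3
  k=3: a=3, p=57, q=10
  k=4: a=8, p=473, q=83
  k=5: a=8, p=3841, q=674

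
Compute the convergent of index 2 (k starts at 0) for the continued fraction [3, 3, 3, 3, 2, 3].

Using pₖ = aₖpₖ₋₁ + pₖ₋₂, qₖ = aₖqₖ₋₁ + qₖ₋₂ (with p₋₁=1, p₋₂=0, q₋₁=0, q₋₂=1):
  k=0: a=3, p=3, q=1
  k=1: a=3, p=10, q=3
  k=2: a=3, p=33, q=10

33/10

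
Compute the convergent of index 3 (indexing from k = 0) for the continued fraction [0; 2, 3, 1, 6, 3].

4/9

Using pₖ = aₖpₖ₋₁ + pₖ₋₂, qₖ = aₖqₖ₋₁ + qₖ₋₂ (with p₋₁=1, p₋₂=0, q₋₁=0, q₋₂=1):
  k=0: a=0, p=0, q=1
  k=1: a=2, p=1, q=2
  k=2: a=3, p=3, q=7
  k=3: a=1, p=4, q=9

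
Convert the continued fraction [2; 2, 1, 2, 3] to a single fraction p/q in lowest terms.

Using pₖ = aₖpₖ₋₁ + pₖ₋₂ and qₖ = aₖqₖ₋₁ + qₖ₋₂:
  k=0: a=2, p=2, q=1
  k=1: a=2, p=5, q=2
  k=2: a=1, p=7, q=3
  k=3: a=2, p=19, q=8
  k=4: a=3, p=64, q=27

64/27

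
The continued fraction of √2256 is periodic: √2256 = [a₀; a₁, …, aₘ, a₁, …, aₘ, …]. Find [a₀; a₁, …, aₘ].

a₀ = ⌊√2256⌋ = 47.
With m₀=0, d₀=1 and mₖ₊₁ = dₖaₖ − mₖ, dₖ₊₁ = (n − mₖ₊₁²)/dₖ, aₖ₊₁ = ⌊(a₀+mₖ₊₁)/dₖ₊₁⌋:
  k=1: m=47, d=47, a=2
  k=2: m=47, d=1, a=94
d=1 and a=2a₀=94 at k=2, so the next step gives (m, d) = (47, 47) again — its k=1 value — and the period has length 2.

[47; 2, 94]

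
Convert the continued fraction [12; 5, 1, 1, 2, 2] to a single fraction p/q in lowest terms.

816/67

Fold from the inside: start with 2/1.
  2 + 1/2 = 5/2
  1 + 2/5 = 7/5
  1 + 5/7 = 12/7
  5 + 7/12 = 67/12
  12 + 12/67 = 816/67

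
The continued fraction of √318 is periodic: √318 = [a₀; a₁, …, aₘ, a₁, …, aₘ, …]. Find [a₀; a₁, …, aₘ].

[17; 1, 4, 1, 34]

a₀ = ⌊√318⌋ = 17.
With m₀=0, d₀=1 and mₖ₊₁ = dₖaₖ − mₖ, dₖ₊₁ = (n − mₖ₊₁²)/dₖ, aₖ₊₁ = ⌊(a₀+mₖ₊₁)/dₖ₊₁⌋:
  k=1: m=17, d=29, a=1
  k=2: m=12, d=6, a=4
  k=3: m=12, d=29, a=1
  k=4: m=17, d=1, a=34
d=1 and a=2a₀=34 at k=4, so the next step gives (m, d) = (17, 29) again — its k=1 value — and the period has length 4.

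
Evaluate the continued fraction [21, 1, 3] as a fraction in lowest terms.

Using pₖ = aₖpₖ₋₁ + pₖ₋₂ and qₖ = aₖqₖ₋₁ + qₖ₋₂:
  k=0: a=21, p=21, q=1
  k=1: a=1, p=22, q=1
  k=2: a=3, p=87, q=4

87/4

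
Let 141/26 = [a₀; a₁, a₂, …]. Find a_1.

2

141 = 5·26 + 11   →  a_0 = 5
26 = 2·11 + 4   →  a_1 = 2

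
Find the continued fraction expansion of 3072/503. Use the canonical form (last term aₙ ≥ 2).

3072 = 6×503 + 54
503 = 9×54 + 17
54 = 3×17 + 3
17 = 5×3 + 2
3 = 1×2 + 1
2 = 2×1 + 0  (stop)
So 3072/503 = [6; 9, 3, 5, 1, 2].

[6; 9, 3, 5, 1, 2]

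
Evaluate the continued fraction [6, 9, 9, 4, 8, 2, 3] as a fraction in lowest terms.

Using pₖ = aₖpₖ₋₁ + pₖ₋₂ and qₖ = aₖqₖ₋₁ + qₖ₋₂:
  k=0: a=6, p=6, q=1
  k=1: a=9, p=55, q=9
  k=2: a=9, p=501, q=82
  k=3: a=4, p=2059, q=337
  k=4: a=8, p=16973, q=2778
  k=5: a=2, p=36005, q=5893
  k=6: a=3, p=124988, q=20457

124988/20457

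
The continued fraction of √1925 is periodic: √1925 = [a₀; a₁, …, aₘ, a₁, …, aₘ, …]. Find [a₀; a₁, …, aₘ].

a₀ = ⌊√1925⌋ = 43.

[43; 1, 6, 1, 86]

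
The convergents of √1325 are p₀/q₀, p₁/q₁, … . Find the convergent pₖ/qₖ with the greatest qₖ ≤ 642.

√1325 = [36; 2, 2, 72, …] (period length 3).
Convergents:
  p_0/q_0 = 36/1
  p_1/q_1 = 73/2
  p_2/q_2 = 182/5
  p_3/q_3 = 13177/362
  p_4/q_4 = 26536/729
q_3 = 362 ≤ 642 < 729 = q_4, so the answer is 13177/362.

13177/362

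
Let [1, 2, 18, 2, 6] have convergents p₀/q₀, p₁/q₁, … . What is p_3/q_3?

113/76

Using pₖ = aₖpₖ₋₁ + pₖ₋₂, qₖ = aₖqₖ₋₁ + qₖ₋₂ (with p₋₁=1, p₋₂=0, q₋₁=0, q₋₂=1):
  k=0: a=1, p=1, q=1
  k=1: a=2, p=3, q=2
  k=2: a=18, p=55, q=37
  k=3: a=2, p=113, q=76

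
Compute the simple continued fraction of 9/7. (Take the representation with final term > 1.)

9 = 1×7 + 2
7 = 3×2 + 1
2 = 2×1 + 0  (stop)
So 9/7 = [1; 3, 2].

[1; 3, 2]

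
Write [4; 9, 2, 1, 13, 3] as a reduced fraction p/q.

Using pₖ = aₖpₖ₋₁ + pₖ₋₂ and qₖ = aₖqₖ₋₁ + qₖ₋₂:
  k=0: a=4, p=4, q=1
  k=1: a=9, p=37, q=9
  k=2: a=2, p=78, q=19
  k=3: a=1, p=115, q=28
  k=4: a=13, p=1573, q=383
  k=5: a=3, p=4834, q=1177

4834/1177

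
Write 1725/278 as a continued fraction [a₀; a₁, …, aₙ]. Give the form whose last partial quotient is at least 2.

1725 = 6×278 + 57
278 = 4×57 + 50
57 = 1×50 + 7
50 = 7×7 + 1
7 = 7×1 + 0  (stop)
So 1725/278 = [6; 4, 1, 7, 7].

[6; 4, 1, 7, 7]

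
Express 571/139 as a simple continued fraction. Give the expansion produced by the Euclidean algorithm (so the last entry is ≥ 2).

[4; 9, 3, 1, 3]

571 = 4·139 + 15
139 = 9·15 + 4
15 = 3·4 + 3
4 = 1·3 + 1
3 = 3·1 + 0  (stop)
So 571/139 = [4; 9, 3, 1, 3].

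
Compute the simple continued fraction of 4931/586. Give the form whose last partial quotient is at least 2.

4931 = 8×586 + 243
586 = 2×243 + 100
243 = 2×100 + 43
100 = 2×43 + 14
43 = 3×14 + 1
14 = 14×1 + 0  (stop)
So 4931/586 = [8; 2, 2, 2, 3, 14].

[8; 2, 2, 2, 3, 14]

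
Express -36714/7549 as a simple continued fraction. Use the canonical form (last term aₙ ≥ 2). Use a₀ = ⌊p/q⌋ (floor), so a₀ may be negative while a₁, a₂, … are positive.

[-5; 7, 3, 9, 2, 17]

-36714 = -5*7549 + 1031
7549 = 7*1031 + 332
1031 = 3*332 + 35
332 = 9*35 + 17
35 = 2*17 + 1
17 = 17*1 + 0  (stop)
So -36714/7549 = [-5; 7, 3, 9, 2, 17].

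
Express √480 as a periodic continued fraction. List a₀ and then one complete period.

[21; 1, 9, 1, 42]

a₀ = ⌊√480⌋ = 21.
With m₀=0, d₀=1 and mₖ₊₁ = dₖaₖ − mₖ, dₖ₊₁ = (n − mₖ₊₁²)/dₖ, aₖ₊₁ = ⌊(a₀+mₖ₊₁)/dₖ₊₁⌋:
  k=1: m=21, d=39, a=1
  k=2: m=18, d=4, a=9
  k=3: m=18, d=39, a=1
  k=4: m=21, d=1, a=42
d=1 and a=2a₀=42 at k=4, so the next step gives (m, d) = (21, 39) again — its k=1 value — and the period has length 4.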